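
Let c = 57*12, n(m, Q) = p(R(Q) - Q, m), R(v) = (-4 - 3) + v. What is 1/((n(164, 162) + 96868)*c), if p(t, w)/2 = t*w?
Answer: 1/64687248 ≈ 1.5459e-8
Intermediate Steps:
R(v) = -7 + v
p(t, w) = 2*t*w (p(t, w) = 2*(t*w) = 2*t*w)
n(m, Q) = -14*m (n(m, Q) = 2*((-7 + Q) - Q)*m = 2*(-7)*m = -14*m)
c = 684
1/((n(164, 162) + 96868)*c) = 1/((-14*164 + 96868)*684) = (1/684)/(-2296 + 96868) = (1/684)/94572 = (1/94572)*(1/684) = 1/64687248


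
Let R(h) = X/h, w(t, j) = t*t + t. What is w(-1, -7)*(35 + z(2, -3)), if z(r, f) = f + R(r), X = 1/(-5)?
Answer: 0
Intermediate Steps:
X = -1/5 (X = 1*(-1/5) = -1/5 ≈ -0.20000)
w(t, j) = t + t**2 (w(t, j) = t**2 + t = t + t**2)
R(h) = -1/(5*h)
z(r, f) = f - 1/(5*r)
w(-1, -7)*(35 + z(2, -3)) = (-(1 - 1))*(35 + (-3 - 1/5/2)) = (-1*0)*(35 + (-3 - 1/5*1/2)) = 0*(35 + (-3 - 1/10)) = 0*(35 - 31/10) = 0*(319/10) = 0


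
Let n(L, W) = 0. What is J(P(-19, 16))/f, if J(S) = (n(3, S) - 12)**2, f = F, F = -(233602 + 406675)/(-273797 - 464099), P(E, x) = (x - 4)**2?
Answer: 106257024/640277 ≈ 165.95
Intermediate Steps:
P(E, x) = (-4 + x)**2
F = 640277/737896 (F = -640277/(-737896) = -640277*(-1)/737896 = -1*(-640277/737896) = 640277/737896 ≈ 0.86771)
f = 640277/737896 ≈ 0.86771
J(S) = 144 (J(S) = (0 - 12)**2 = (-12)**2 = 144)
J(P(-19, 16))/f = 144/(640277/737896) = 144*(737896/640277) = 106257024/640277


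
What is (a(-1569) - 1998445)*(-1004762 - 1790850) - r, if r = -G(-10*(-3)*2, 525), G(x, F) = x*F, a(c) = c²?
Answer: -1295251737892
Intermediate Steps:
G(x, F) = F*x
r = -31500 (r = -525*-10*(-3)*2 = -525*30*2 = -525*60 = -1*31500 = -31500)
(a(-1569) - 1998445)*(-1004762 - 1790850) - r = ((-1569)² - 1998445)*(-1004762 - 1790850) - 1*(-31500) = (2461761 - 1998445)*(-2795612) + 31500 = 463316*(-2795612) + 31500 = -1295251769392 + 31500 = -1295251737892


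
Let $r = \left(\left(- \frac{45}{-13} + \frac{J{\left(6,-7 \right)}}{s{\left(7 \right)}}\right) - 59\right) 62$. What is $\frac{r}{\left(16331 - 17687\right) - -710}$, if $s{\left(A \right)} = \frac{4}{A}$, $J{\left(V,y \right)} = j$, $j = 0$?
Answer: $\frac{1178}{221} \approx 5.3303$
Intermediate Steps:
$J{\left(V,y \right)} = 0$
$r = - \frac{44764}{13}$ ($r = \left(\left(- \frac{45}{-13} + \frac{0}{4 \cdot \frac{1}{7}}\right) - 59\right) 62 = \left(\left(\left(-45\right) \left(- \frac{1}{13}\right) + \frac{0}{4 \cdot \frac{1}{7}}\right) - 59\right) 62 = \left(\left(\frac{45}{13} + \frac{0}{\frac{4}{7}}\right) - 59\right) 62 = \left(\left(\frac{45}{13} + 0 \cdot \frac{7}{4}\right) - 59\right) 62 = \left(\left(\frac{45}{13} + 0\right) - 59\right) 62 = \left(\frac{45}{13} - 59\right) 62 = \left(- \frac{722}{13}\right) 62 = - \frac{44764}{13} \approx -3443.4$)
$\frac{r}{\left(16331 - 17687\right) - -710} = - \frac{44764}{13 \left(\left(16331 - 17687\right) - -710\right)} = - \frac{44764}{13 \left(\left(16331 - 17687\right) + 710\right)} = - \frac{44764}{13 \left(-1356 + 710\right)} = - \frac{44764}{13 \left(-646\right)} = \left(- \frac{44764}{13}\right) \left(- \frac{1}{646}\right) = \frac{1178}{221}$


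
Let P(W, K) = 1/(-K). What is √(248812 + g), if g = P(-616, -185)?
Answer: 3*√946176765/185 ≈ 498.81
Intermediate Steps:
P(W, K) = -1/K
g = 1/185 (g = -1/(-185) = -1*(-1/185) = 1/185 ≈ 0.0054054)
√(248812 + g) = √(248812 + 1/185) = √(46030221/185) = 3*√946176765/185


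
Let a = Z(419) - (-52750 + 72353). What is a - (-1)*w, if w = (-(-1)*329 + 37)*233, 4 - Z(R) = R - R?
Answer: 65679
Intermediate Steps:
Z(R) = 4 (Z(R) = 4 - (R - R) = 4 - 1*0 = 4 + 0 = 4)
a = -19599 (a = 4 - (-52750 + 72353) = 4 - 1*19603 = 4 - 19603 = -19599)
w = 85278 (w = (-1*(-329) + 37)*233 = (329 + 37)*233 = 366*233 = 85278)
a - (-1)*w = -19599 - (-1)*85278 = -19599 - 1*(-85278) = -19599 + 85278 = 65679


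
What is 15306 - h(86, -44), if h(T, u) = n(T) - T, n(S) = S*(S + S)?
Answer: 600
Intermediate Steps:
n(S) = 2*S² (n(S) = S*(2*S) = 2*S²)
h(T, u) = -T + 2*T² (h(T, u) = 2*T² - T = -T + 2*T²)
15306 - h(86, -44) = 15306 - 86*(-1 + 2*86) = 15306 - 86*(-1 + 172) = 15306 - 86*171 = 15306 - 1*14706 = 15306 - 14706 = 600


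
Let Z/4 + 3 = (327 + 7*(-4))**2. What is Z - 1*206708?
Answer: 150884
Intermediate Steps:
Z = 357592 (Z = -12 + 4*(327 + 7*(-4))**2 = -12 + 4*(327 - 28)**2 = -12 + 4*299**2 = -12 + 4*89401 = -12 + 357604 = 357592)
Z - 1*206708 = 357592 - 1*206708 = 357592 - 206708 = 150884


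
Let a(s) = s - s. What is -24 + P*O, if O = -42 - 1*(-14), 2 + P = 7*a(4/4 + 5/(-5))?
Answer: 32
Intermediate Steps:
a(s) = 0
P = -2 (P = -2 + 7*0 = -2 + 0 = -2)
O = -28 (O = -42 + 14 = -28)
-24 + P*O = -24 - 2*(-28) = -24 + 56 = 32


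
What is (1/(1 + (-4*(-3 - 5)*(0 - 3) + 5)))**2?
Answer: 1/8100 ≈ 0.00012346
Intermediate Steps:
(1/(1 + (-4*(-3 - 5)*(0 - 3) + 5)))**2 = (1/(1 + (-(-32)*(-3) + 5)))**2 = (1/(1 + (-4*24 + 5)))**2 = (1/(1 + (-96 + 5)))**2 = (1/(1 - 91))**2 = (1/(-90))**2 = (-1/90)**2 = 1/8100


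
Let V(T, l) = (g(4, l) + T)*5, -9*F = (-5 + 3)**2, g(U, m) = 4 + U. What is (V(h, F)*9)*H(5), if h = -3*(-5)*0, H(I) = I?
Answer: 1800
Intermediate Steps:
h = 0 (h = 15*0 = 0)
F = -4/9 (F = -(-5 + 3)**2/9 = -1/9*(-2)**2 = -1/9*4 = -4/9 ≈ -0.44444)
V(T, l) = 40 + 5*T (V(T, l) = ((4 + 4) + T)*5 = (8 + T)*5 = 40 + 5*T)
(V(h, F)*9)*H(5) = ((40 + 5*0)*9)*5 = ((40 + 0)*9)*5 = (40*9)*5 = 360*5 = 1800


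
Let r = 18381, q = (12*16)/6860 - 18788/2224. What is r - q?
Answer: 17535047407/953540 ≈ 18389.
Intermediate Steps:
q = -8028667/953540 (q = 192*(1/6860) - 18788*1/2224 = 48/1715 - 4697/556 = -8028667/953540 ≈ -8.4199)
r - q = 18381 - 1*(-8028667/953540) = 18381 + 8028667/953540 = 17535047407/953540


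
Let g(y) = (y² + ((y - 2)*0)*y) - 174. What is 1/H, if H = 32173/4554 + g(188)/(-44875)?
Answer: 40872150/256719839 ≈ 0.15921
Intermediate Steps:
g(y) = -174 + y² (g(y) = (y² + ((-2 + y)*0)*y) - 174 = (y² + 0*y) - 174 = (y² + 0) - 174 = y² - 174 = -174 + y²)
H = 256719839/40872150 (H = 32173/4554 + (-174 + 188²)/(-44875) = 32173*(1/4554) + (-174 + 35344)*(-1/44875) = 32173/4554 + 35170*(-1/44875) = 32173/4554 - 7034/8975 = 256719839/40872150 ≈ 6.2810)
1/H = 1/(256719839/40872150) = 40872150/256719839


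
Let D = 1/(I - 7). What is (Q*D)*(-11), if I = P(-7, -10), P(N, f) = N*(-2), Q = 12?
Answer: -132/7 ≈ -18.857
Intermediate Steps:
P(N, f) = -2*N
I = 14 (I = -2*(-7) = 14)
D = 1/7 (D = 1/(14 - 7) = 1/7 ≈ 0.14286)
(Q*D)*(-11) = (12*(1/7))*(-11) = (12/7)*(-11) = -132/7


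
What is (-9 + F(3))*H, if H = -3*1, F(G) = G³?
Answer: -54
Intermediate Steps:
H = -3
(-9 + F(3))*H = (-9 + 3³)*(-3) = (-9 + 27)*(-3) = 18*(-3) = -54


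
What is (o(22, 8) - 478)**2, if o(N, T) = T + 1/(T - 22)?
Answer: 43309561/196 ≈ 2.2097e+5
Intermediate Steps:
o(N, T) = T + 1/(-22 + T)
(o(22, 8) - 478)**2 = ((1 + 8**2 - 22*8)/(-22 + 8) - 478)**2 = ((1 + 64 - 176)/(-14) - 478)**2 = (-1/14*(-111) - 478)**2 = (111/14 - 478)**2 = (-6581/14)**2 = 43309561/196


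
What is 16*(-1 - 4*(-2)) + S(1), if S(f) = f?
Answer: 113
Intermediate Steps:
16*(-1 - 4*(-2)) + S(1) = 16*(-1 - 4*(-2)) + 1 = 16*(-1 + 8) + 1 = 16*7 + 1 = 112 + 1 = 113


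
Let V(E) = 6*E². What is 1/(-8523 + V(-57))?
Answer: 1/10971 ≈ 9.1149e-5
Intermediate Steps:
1/(-8523 + V(-57)) = 1/(-8523 + 6*(-57)²) = 1/(-8523 + 6*3249) = 1/(-8523 + 19494) = 1/10971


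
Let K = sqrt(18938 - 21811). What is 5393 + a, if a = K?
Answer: 5393 + 13*I*sqrt(17) ≈ 5393.0 + 53.6*I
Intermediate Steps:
K = 13*I*sqrt(17) (K = sqrt(-2873) = 13*I*sqrt(17) ≈ 53.6*I)
a = 13*I*sqrt(17) ≈ 53.6*I
5393 + a = 5393 + 13*I*sqrt(17)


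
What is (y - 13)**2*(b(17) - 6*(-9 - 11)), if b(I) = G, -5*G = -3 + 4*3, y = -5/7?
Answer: 5446656/245 ≈ 22231.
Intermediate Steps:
y = -5/7 (y = -5*1/7 = -5/7 ≈ -0.71429)
G = -9/5 (G = -(-3 + 4*3)/5 = -(-3 + 12)/5 = -1/5*9 = -9/5 ≈ -1.8000)
b(I) = -9/5
(y - 13)**2*(b(17) - 6*(-9 - 11)) = (-5/7 - 13)**2*(-9/5 - 6*(-9 - 11)) = (-96/7)**2*(-9/5 - 6*(-20)) = 9216*(-9/5 + 120)/49 = (9216/49)*(591/5) = 5446656/245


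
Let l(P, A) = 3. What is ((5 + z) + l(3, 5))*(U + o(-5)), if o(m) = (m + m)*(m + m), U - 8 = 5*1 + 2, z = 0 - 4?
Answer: 460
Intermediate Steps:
z = -4
U = 15 (U = 8 + (5*1 + 2) = 8 + (5 + 2) = 8 + 7 = 15)
o(m) = 4*m² (o(m) = (2*m)*(2*m) = 4*m²)
((5 + z) + l(3, 5))*(U + o(-5)) = ((5 - 4) + 3)*(15 + 4*(-5)²) = (1 + 3)*(15 + 4*25) = 4*(15 + 100) = 4*115 = 460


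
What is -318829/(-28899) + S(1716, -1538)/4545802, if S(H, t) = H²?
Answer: 767215559801/65684565999 ≈ 11.680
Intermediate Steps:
-318829/(-28899) + S(1716, -1538)/4545802 = -318829/(-28899) + 1716²/4545802 = -318829*(-1/28899) + 2944656*(1/4545802) = 318829/28899 + 1472328/2272901 = 767215559801/65684565999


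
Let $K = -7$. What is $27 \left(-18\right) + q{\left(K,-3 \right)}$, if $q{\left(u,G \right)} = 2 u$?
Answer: $-500$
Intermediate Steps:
$27 \left(-18\right) + q{\left(K,-3 \right)} = 27 \left(-18\right) + 2 \left(-7\right) = -486 - 14 = -500$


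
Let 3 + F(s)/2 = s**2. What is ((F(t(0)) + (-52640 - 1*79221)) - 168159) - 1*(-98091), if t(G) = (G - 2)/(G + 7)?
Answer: -9894807/49 ≈ -2.0193e+5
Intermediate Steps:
t(G) = (-2 + G)/(7 + G)
F(s) = -6 + 2*s**2
((F(t(0)) + (-52640 - 1*79221)) - 168159) - 1*(-98091) = (((-6 + 2*((-2 + 0)/(7 + 0))**2) + (-52640 - 1*79221)) - 168159) - 1*(-98091) = (((-6 + 2*(-2/7)**2) + (-52640 - 79221)) - 168159) + 98091 = (((-6 + 2*((1/7)*(-2))**2) - 131861) - 168159) + 98091 = (((-6 + 2*(-2/7)**2) - 131861) - 168159) + 98091 = (((-6 + 2*(4/49)) - 131861) - 168159) + 98091 = (((-6 + 8/49) - 131861) - 168159) + 98091 = ((-286/49 - 131861) - 168159) + 98091 = (-6461475/49 - 168159) + 98091 = -14701266/49 + 98091 = -9894807/49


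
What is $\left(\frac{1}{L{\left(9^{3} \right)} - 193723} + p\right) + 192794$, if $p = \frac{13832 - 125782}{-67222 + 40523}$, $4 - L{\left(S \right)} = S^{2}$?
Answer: $\frac{3732774846106261}{19361046840} \approx 1.928 \cdot 10^{5}$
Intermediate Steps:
$L{\left(S \right)} = 4 - S^{2}$
$p = \frac{111950}{26699}$ ($p = - \frac{111950}{-26699} = \left(-111950\right) \left(- \frac{1}{26699}\right) = \frac{111950}{26699} \approx 4.193$)
$\left(\frac{1}{L{\left(9^{3} \right)} - 193723} + p\right) + 192794 = \left(\frac{1}{\left(4 - \left(9^{3}\right)^{2}\right) - 193723} + \frac{111950}{26699}\right) + 192794 = \left(\frac{1}{\left(4 - 729^{2}\right) - 193723} + \frac{111950}{26699}\right) + 192794 = \left(\frac{1}{\left(4 - 531441\right) - 193723} + \frac{111950}{26699}\right) + 192794 = \left(\frac{1}{-531437 - 193723} + \frac{111950}{26699}\right) + 192794 = \left(\frac{1}{-725160} + \frac{111950}{26699}\right) + 192794 = \left(- \frac{1}{725160} + \frac{111950}{26699}\right) + 192794 = \frac{81181635301}{19361046840} + 192794 = \frac{3732774846106261}{19361046840}$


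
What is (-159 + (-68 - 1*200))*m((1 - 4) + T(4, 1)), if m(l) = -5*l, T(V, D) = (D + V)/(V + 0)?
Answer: -14945/4 ≈ -3736.3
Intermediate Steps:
T(V, D) = (D + V)/V
(-159 + (-68 - 1*200))*m((1 - 4) + T(4, 1)) = (-159 + (-68 - 1*200))*(-5*((1 - 4) + (1 + 4)/4)) = (-159 + (-68 - 200))*(-5*(-3 + (1/4)*5)) = (-159 - 268)*(-5*(-3 + 5/4)) = -(-2135)*(-7)/4 = -427*35/4 = -14945/4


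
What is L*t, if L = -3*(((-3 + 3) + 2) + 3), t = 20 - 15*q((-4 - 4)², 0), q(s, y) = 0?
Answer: -300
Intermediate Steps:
t = 20 (t = 20 - 15*0 = 20 + 0 = 20)
L = -15 (L = -3*((0 + 2) + 3) = -3*(2 + 3) = -3*5 = -15)
L*t = -15*20 = -300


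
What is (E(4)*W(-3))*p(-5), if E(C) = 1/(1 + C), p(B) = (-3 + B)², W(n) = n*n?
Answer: 576/5 ≈ 115.20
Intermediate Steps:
W(n) = n²
(E(4)*W(-3))*p(-5) = ((-3)²/(1 + 4))*(-3 - 5)² = (9/5)*(-8)² = ((⅕)*9)*64 = (9/5)*64 = 576/5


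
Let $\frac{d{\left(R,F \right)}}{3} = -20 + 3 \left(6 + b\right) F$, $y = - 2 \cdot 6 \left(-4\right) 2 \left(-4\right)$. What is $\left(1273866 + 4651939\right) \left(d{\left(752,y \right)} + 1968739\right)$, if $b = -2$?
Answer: $11584089533275$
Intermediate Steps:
$y = -384$ ($y = - 2 \left(\left(-24\right) 2\right) \left(-4\right) = \left(-2\right) \left(-48\right) \left(-4\right) = 96 \left(-4\right) = -384$)
$d{\left(R,F \right)} = -60 + 36 F$ ($d{\left(R,F \right)} = 3 \left(-20 + 3 \left(6 - 2\right) F\right) = 3 \left(-20 + 3 \cdot 4 F\right) = 3 \left(-20 + 12 F\right) = -60 + 36 F$)
$\left(1273866 + 4651939\right) \left(d{\left(752,y \right)} + 1968739\right) = \left(1273866 + 4651939\right) \left(\left(-60 + 36 \left(-384\right)\right) + 1968739\right) = 5925805 \left(\left(-60 - 13824\right) + 1968739\right) = 5925805 \left(-13884 + 1968739\right) = 5925805 \cdot 1954855 = 11584089533275$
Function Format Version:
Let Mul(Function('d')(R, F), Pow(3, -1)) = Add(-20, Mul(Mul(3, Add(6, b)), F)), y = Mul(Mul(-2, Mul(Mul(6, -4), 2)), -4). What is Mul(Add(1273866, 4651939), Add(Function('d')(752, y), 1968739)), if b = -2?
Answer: 11584089533275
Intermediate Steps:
y = -384 (y = Mul(Mul(-2, Mul(-24, 2)), -4) = Mul(Mul(-2, -48), -4) = Mul(96, -4) = -384)
Function('d')(R, F) = Add(-60, Mul(36, F)) (Function('d')(R, F) = Mul(3, Add(-20, Mul(Mul(3, Add(6, -2)), F))) = Mul(3, Add(-20, Mul(Mul(3, 4), F))) = Mul(3, Add(-20, Mul(12, F))) = Add(-60, Mul(36, F)))
Mul(Add(1273866, 4651939), Add(Function('d')(752, y), 1968739)) = Mul(Add(1273866, 4651939), Add(Add(-60, Mul(36, -384)), 1968739)) = Mul(5925805, Add(Add(-60, -13824), 1968739)) = Mul(5925805, Add(-13884, 1968739)) = Mul(5925805, 1954855) = 11584089533275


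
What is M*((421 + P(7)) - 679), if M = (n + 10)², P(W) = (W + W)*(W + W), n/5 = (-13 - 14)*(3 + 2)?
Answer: -27417950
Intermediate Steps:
n = -675 (n = 5*((-13 - 14)*(3 + 2)) = 5*(-27*5) = 5*(-135) = -675)
P(W) = 4*W² (P(W) = (2*W)*(2*W) = 4*W²)
M = 442225 (M = (-675 + 10)² = (-665)² = 442225)
M*((421 + P(7)) - 679) = 442225*((421 + 4*7²) - 679) = 442225*((421 + 4*49) - 679) = 442225*((421 + 196) - 679) = 442225*(617 - 679) = 442225*(-62) = -27417950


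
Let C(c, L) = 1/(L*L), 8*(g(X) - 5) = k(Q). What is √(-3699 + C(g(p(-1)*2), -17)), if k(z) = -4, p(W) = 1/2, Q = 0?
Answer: I*√1069010/17 ≈ 60.819*I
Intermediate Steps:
p(W) = ½ (p(W) = 1*(½) = ½)
g(X) = 9/2 (g(X) = 5 + (⅛)*(-4) = 5 - ½ = 9/2)
C(c, L) = L⁻² (C(c, L) = 1/(L²) = L⁻²)
√(-3699 + C(g(p(-1)*2), -17)) = √(-3699 + (-17)⁻²) = √(-3699 + 1/289) = √(-1069010/289) = I*√1069010/17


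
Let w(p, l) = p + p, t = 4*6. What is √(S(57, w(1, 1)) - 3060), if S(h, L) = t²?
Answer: 6*I*√69 ≈ 49.84*I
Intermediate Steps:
t = 24
w(p, l) = 2*p
S(h, L) = 576 (S(h, L) = 24² = 576)
√(S(57, w(1, 1)) - 3060) = √(576 - 3060) = √(-2484) = 6*I*√69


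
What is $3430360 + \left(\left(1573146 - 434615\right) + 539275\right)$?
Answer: $5108166$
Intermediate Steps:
$3430360 + \left(\left(1573146 - 434615\right) + 539275\right) = 3430360 + \left(1138531 + 539275\right) = 3430360 + 1677806 = 5108166$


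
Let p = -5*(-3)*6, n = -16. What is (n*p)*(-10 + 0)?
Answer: 14400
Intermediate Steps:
p = 90 (p = 15*6 = 90)
(n*p)*(-10 + 0) = (-16*90)*(-10 + 0) = -1440*(-10) = 14400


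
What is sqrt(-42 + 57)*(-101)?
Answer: -101*sqrt(15) ≈ -391.17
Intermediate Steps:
sqrt(-42 + 57)*(-101) = sqrt(15)*(-101) = -101*sqrt(15)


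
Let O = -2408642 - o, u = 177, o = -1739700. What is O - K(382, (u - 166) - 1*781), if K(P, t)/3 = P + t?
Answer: -667778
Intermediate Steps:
O = -668942 (O = -2408642 - 1*(-1739700) = -2408642 + 1739700 = -668942)
K(P, t) = 3*P + 3*t (K(P, t) = 3*(P + t) = 3*P + 3*t)
O - K(382, (u - 166) - 1*781) = -668942 - (3*382 + 3*((177 - 166) - 1*781)) = -668942 - (1146 + 3*(11 - 781)) = -668942 - (1146 + 3*(-770)) = -668942 - (1146 - 2310) = -668942 - 1*(-1164) = -668942 + 1164 = -667778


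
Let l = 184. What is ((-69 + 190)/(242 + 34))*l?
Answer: 242/3 ≈ 80.667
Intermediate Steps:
((-69 + 190)/(242 + 34))*l = ((-69 + 190)/(242 + 34))*184 = (121/276)*184 = 242/3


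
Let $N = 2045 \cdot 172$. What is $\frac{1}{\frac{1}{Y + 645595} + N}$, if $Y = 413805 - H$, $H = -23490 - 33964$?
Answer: $\frac{1116854}{392842225961} \approx 2.843 \cdot 10^{-6}$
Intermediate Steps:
$H = -57454$
$N = 351740$
$Y = 471259$ ($Y = 413805 - -57454 = 413805 + 57454 = 471259$)
$\frac{1}{\frac{1}{Y + 645595} + N} = \frac{1}{\frac{1}{471259 + 645595} + 351740} = \frac{1}{\frac{1}{1116854} + 351740} = \frac{1}{\frac{392842225961}{1116854}} = \frac{1116854}{392842225961}$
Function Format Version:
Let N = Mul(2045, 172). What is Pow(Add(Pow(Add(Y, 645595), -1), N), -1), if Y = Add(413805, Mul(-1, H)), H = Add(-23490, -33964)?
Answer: Rational(1116854, 392842225961) ≈ 2.8430e-6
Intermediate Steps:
H = -57454
N = 351740
Y = 471259 (Y = Add(413805, Mul(-1, -57454)) = Add(413805, 57454) = 471259)
Pow(Add(Pow(Add(Y, 645595), -1), N), -1) = Pow(Add(Pow(Add(471259, 645595), -1), 351740), -1) = Pow(Add(Pow(1116854, -1), 351740), -1) = Pow(Add(Rational(1, 1116854), 351740), -1) = Pow(Rational(392842225961, 1116854), -1) = Rational(1116854, 392842225961)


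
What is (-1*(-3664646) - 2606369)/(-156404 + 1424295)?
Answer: 1058277/1267891 ≈ 0.83467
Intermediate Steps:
(-1*(-3664646) - 2606369)/(-156404 + 1424295) = (3664646 - 2606369)/1267891 = 1058277*(1/1267891) = 1058277/1267891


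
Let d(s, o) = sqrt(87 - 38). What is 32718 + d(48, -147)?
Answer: 32725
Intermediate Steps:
d(s, o) = 7 (d(s, o) = sqrt(49) = 7)
32718 + d(48, -147) = 32718 + 7 = 32725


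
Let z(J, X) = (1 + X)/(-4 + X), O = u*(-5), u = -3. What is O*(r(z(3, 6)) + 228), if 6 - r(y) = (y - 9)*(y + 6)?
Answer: 17175/4 ≈ 4293.8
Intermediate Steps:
O = 15 (O = -3*(-5) = 15)
z(J, X) = (1 + X)/(-4 + X)
r(y) = 6 - (-9 + y)*(6 + y) (r(y) = 6 - (y - 9)*(y + 6) = 6 - (-9 + y)*(6 + y))
O*(r(z(3, 6)) + 228) = 15*((60 - ((1 + 6)/(-4 + 6))**2 + 3*((1 + 6)/(-4 + 6))) + 228) = 15*((60 - (7/2)**2 + 3*(7/2)) + 228) = 15*((60 - 1*49/4 + 21/2) + 228) = 15*((60 - 49/4 + 21/2) + 228) = 15*(233/4 + 228) = 15*(1145/4) = 17175/4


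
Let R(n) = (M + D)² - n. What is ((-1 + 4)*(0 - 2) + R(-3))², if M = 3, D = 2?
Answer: 484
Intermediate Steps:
R(n) = 25 - n (R(n) = (3 + 2)² - n = 5² - n = 25 - n)
((-1 + 4)*(0 - 2) + R(-3))² = ((-1 + 4)*(0 - 2) + (25 - 1*(-3)))² = (3*(-2) + (25 + 3))² = (-6 + 28)² = 22² = 484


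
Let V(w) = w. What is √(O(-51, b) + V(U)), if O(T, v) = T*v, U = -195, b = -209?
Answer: 4*√654 ≈ 102.29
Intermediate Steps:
√(O(-51, b) + V(U)) = √(-51*(-209) - 195) = √(10659 - 195) = √10464 = 4*√654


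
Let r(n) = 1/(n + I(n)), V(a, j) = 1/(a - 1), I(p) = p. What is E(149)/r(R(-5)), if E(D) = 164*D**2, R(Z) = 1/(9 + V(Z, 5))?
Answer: 43691568/53 ≈ 8.2437e+5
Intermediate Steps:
V(a, j) = 1/(-1 + a)
R(Z) = 1/(9 + 1/(-1 + Z))
r(n) = 1/(2*n) (r(n) = 1/(n + n) = 1/(2*n))
E(149)/r(R(-5)) = (164*149**2)/((1/(2*(((-1 - 5)/(-8 + 9*(-5))))))) = (164*22201)/((1/(2*((-6/(-8 - 45)))))) = 3640964/((1/(2*((-6/(-53)))))) = 3640964/((1/(2*((-1/53*(-6)))))) = 3640964/((1/(2*(6/53)))) = 3640964/(((1/2)*(53/6))) = 3640964/(53/12) = 3640964*(12/53) = 43691568/53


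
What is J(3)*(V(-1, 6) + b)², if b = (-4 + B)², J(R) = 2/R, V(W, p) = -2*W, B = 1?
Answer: 242/3 ≈ 80.667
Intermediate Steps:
b = 9 (b = (-4 + 1)² = (-3)² = 9)
J(3)*(V(-1, 6) + b)² = (2/3)*(-2*(-1) + 9)² = (2*(⅓))*(2 + 9)² = (⅔)*11² = (⅔)*121 = 242/3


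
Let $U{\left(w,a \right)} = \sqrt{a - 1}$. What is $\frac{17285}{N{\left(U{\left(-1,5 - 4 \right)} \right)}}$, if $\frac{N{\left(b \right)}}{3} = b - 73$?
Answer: $- \frac{17285}{219} \approx -78.927$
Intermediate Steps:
$U{\left(w,a \right)} = \sqrt{-1 + a}$
$N{\left(b \right)} = -219 + 3 b$ ($N{\left(b \right)} = 3 \left(b - 73\right) = 3 \left(-73 + b\right) = -219 + 3 b$)
$\frac{17285}{N{\left(U{\left(-1,5 - 4 \right)} \right)}} = \frac{17285}{-219 + 3 \sqrt{-1 + \left(5 - 4\right)}} = \frac{17285}{-219 + 3 \sqrt{-1 + 1}} = \frac{17285}{-219 + 3 \sqrt{0}} = \frac{17285}{-219 + 3 \cdot 0} = \frac{17285}{-219 + 0} = \frac{17285}{-219} = 17285 \left(- \frac{1}{219}\right) = - \frac{17285}{219}$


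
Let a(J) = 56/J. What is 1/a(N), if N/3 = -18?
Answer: -27/28 ≈ -0.96429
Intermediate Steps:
N = -54 (N = 3*(-18) = -54)
1/a(N) = 1/(56/(-54)) = 1/(56*(-1/54)) = 1/(-28/27) = -27/28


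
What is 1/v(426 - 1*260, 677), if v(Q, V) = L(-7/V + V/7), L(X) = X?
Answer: 4739/458280 ≈ 0.010341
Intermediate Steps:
v(Q, V) = -7/V + V/7
1/v(426 - 1*260, 677) = 1/(-7/677 + (⅐)*677) = 1/(-7*1/677 + 677/7) = 1/(-7/677 + 677/7) = 1/(458280/4739) = 4739/458280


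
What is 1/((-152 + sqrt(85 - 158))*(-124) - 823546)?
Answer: I/(62*(-12979*I + 2*sqrt(73))) ≈ -1.2427e-6 + 1.6361e-9*I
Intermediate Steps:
1/((-152 + sqrt(85 - 158))*(-124) - 823546) = 1/((-152 + sqrt(-73))*(-124) - 823546) = 1/((-152 + I*sqrt(73))*(-124) - 823546) = 1/((18848 - 124*I*sqrt(73)) - 823546) = 1/(-804698 - 124*I*sqrt(73))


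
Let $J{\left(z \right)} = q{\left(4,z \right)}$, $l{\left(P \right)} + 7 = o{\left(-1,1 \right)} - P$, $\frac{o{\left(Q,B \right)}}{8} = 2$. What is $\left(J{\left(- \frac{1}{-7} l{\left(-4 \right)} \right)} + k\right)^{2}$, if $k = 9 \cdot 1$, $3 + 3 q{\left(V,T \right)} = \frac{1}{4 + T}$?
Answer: $\frac{982081}{15129} \approx 64.914$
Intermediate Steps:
$o{\left(Q,B \right)} = 16$ ($o{\left(Q,B \right)} = 8 \cdot 2 = 16$)
$l{\left(P \right)} = 9 - P$ ($l{\left(P \right)} = -7 - \left(-16 + P\right) = 9 - P$)
$q{\left(V,T \right)} = -1 + \frac{1}{3 \left(4 + T\right)}$
$J{\left(z \right)} = \frac{- \frac{11}{3} - z}{4 + z}$
$k = 9$
$\left(J{\left(- \frac{1}{-7} l{\left(-4 \right)} \right)} + k\right)^{2} = \left(\frac{- \frac{11}{3} - - \frac{1}{-7} \left(9 - -4\right)}{4 + - \frac{1}{-7} \left(9 - -4\right)} + 9\right)^{2} = \left(\frac{- \frac{11}{3} - \left(-1\right) \left(- \frac{1}{7}\right) \left(9 + 4\right)}{4 + \left(-1\right) \left(- \frac{1}{7}\right) \left(9 + 4\right)} + 9\right)^{2} = \left(\frac{- \frac{11}{3} - \frac{1}{7} \cdot 13}{4 + \frac{1}{7} \cdot 13} + 9\right)^{2} = \left(\frac{- \frac{11}{3} - \frac{13}{7}}{4 + \frac{13}{7}} + 9\right)^{2} = \left(\frac{- \frac{11}{3} - \frac{13}{7}}{\frac{41}{7}} + 9\right)^{2} = \left(\frac{7}{41} \left(- \frac{116}{21}\right) + 9\right)^{2} = \left(- \frac{116}{123} + 9\right)^{2} = \left(\frac{991}{123}\right)^{2} = \frac{982081}{15129}$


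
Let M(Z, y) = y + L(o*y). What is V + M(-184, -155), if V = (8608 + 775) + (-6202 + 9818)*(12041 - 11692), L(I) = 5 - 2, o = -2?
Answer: 1271215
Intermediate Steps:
L(I) = 3
M(Z, y) = 3 + y (M(Z, y) = y + 3 = 3 + y)
V = 1271367 (V = 9383 + 3616*349 = 9383 + 1261984 = 1271367)
V + M(-184, -155) = 1271367 + (3 - 155) = 1271367 - 152 = 1271215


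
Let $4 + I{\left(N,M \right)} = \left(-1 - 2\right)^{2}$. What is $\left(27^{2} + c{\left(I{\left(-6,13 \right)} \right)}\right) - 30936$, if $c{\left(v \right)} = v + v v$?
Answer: $-30177$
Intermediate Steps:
$I{\left(N,M \right)} = 5$ ($I{\left(N,M \right)} = -4 + \left(-1 - 2\right)^{2} = -4 + \left(-3\right)^{2} = -4 + 9 = 5$)
$c{\left(v \right)} = v + v^{2}$
$\left(27^{2} + c{\left(I{\left(-6,13 \right)} \right)}\right) - 30936 = \left(27^{2} + 5 \left(1 + 5\right)\right) - 30936 = \left(729 + 5 \cdot 6\right) - 30936 = \left(729 + 30\right) - 30936 = 759 - 30936 = -30177$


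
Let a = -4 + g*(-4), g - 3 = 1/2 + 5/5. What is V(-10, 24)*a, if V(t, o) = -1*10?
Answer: 220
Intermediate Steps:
V(t, o) = -10
g = 9/2 (g = 3 + (1/2 + 5/5) = 3 + (1*(½) + 5*(⅕)) = 3 + (½ + 1) = 3 + 3/2 = 9/2 ≈ 4.5000)
a = -22 (a = -4 + (9/2)*(-4) = -4 - 18 = -22)
V(-10, 24)*a = -10*(-22) = 220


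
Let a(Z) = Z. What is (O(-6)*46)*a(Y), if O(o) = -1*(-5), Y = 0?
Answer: 0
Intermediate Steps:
O(o) = 5
(O(-6)*46)*a(Y) = (5*46)*0 = 230*0 = 0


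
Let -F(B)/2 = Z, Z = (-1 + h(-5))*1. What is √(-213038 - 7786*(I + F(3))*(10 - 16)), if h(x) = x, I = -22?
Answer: I*√680198 ≈ 824.74*I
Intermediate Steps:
Z = -6 (Z = (-1 - 5)*1 = -6*1 = -6)
F(B) = 12 (F(B) = -2*(-6) = 12)
√(-213038 - 7786*(I + F(3))*(10 - 16)) = √(-213038 - 7786*(-22 + 12)*(10 - 16)) = √(-213038 - (-77860)*(-6)) = √(-213038 - 7786*60) = √(-213038 - 467160) = √(-680198) = I*√680198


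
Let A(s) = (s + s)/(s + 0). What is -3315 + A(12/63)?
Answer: -3313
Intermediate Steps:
A(s) = 2 (A(s) = (2*s)/s = 2)
-3315 + A(12/63) = -3315 + 2 = -3313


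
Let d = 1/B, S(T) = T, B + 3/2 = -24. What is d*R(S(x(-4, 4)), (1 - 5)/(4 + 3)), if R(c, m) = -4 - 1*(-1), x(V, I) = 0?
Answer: 2/17 ≈ 0.11765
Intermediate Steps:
B = -51/2 (B = -3/2 - 24 = -51/2 ≈ -25.500)
d = -2/51 (d = 1/(-51/2) = -2/51 ≈ -0.039216)
R(c, m) = -3 (R(c, m) = -4 + 1 = -3)
d*R(S(x(-4, 4)), (1 - 5)/(4 + 3)) = -2/51*(-3) = 2/17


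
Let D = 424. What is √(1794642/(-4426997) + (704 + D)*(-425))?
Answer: 9*I*√115993013995756354/4426997 ≈ 692.39*I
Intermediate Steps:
√(1794642/(-4426997) + (704 + D)*(-425)) = √(1794642/(-4426997) + (704 + 424)*(-425)) = √(1794642*(-1/4426997) + 1128*(-425)) = √(-1794642/4426997 - 479400) = √(-2122304156442/4426997) = 9*I*√115993013995756354/4426997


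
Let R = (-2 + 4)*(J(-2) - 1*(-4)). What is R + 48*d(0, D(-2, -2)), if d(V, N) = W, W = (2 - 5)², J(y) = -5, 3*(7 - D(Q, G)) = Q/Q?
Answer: 430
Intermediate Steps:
D(Q, G) = 20/3 (D(Q, G) = 7 - Q/(3*Q) = 7 - ⅓*1 = 7 - ⅓ = 20/3)
W = 9 (W = (-3)² = 9)
d(V, N) = 9
R = -2 (R = (-2 + 4)*(-5 - 1*(-4)) = 2*(-5 + 4) = 2*(-1) = -2)
R + 48*d(0, D(-2, -2)) = -2 + 48*9 = -2 + 432 = 430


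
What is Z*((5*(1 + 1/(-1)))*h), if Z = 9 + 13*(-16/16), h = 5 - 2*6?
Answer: 0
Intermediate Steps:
h = -7 (h = 5 - 12 = -7)
Z = -4 (Z = 9 + 13*(-16*1/16) = 9 + 13*(-1) = 9 - 13 = -4)
Z*((5*(1 + 1/(-1)))*h) = -4*5*(1 + 1/(-1))*(-7) = -4*5*(1 - 1)*(-7) = -4*5*0*(-7) = -0*(-7) = -4*0 = 0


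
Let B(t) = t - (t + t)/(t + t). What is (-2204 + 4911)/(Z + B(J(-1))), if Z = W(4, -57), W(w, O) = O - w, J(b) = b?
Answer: -2707/63 ≈ -42.968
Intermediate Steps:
Z = -61 (Z = -57 - 1*4 = -57 - 4 = -61)
B(t) = -1 + t (B(t) = t - 2*t/(2*t) = t - 2*t*1/(2*t) = t - 1*1 = t - 1 = -1 + t)
(-2204 + 4911)/(Z + B(J(-1))) = (-2204 + 4911)/(-61 + (-1 - 1)) = 2707/(-61 - 2) = 2707/(-63) = 2707*(-1/63) = -2707/63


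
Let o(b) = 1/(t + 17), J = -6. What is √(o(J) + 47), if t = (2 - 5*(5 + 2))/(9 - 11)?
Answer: √211117/67 ≈ 6.8578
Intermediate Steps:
t = 33/2 (t = (2 - 5*7)/(-2) = (2 - 35)*(-½) = -33*(-½) = 33/2 ≈ 16.500)
o(b) = 2/67 (o(b) = 1/(33/2 + 17) = 1/(67/2) = 2/67)
√(o(J) + 47) = √(2/67 + 47) = √(3151/67) = √211117/67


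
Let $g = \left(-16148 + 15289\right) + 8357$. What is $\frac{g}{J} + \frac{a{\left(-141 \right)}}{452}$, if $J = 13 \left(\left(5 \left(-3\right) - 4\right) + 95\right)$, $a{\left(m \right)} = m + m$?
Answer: $\frac{194405}{27911} \approx 6.9652$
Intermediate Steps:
$g = 7498$ ($g = -859 + 8357 = 7498$)
$a{\left(m \right)} = 2 m$
$J = 988$ ($J = 13 \left(\left(-15 - 4\right) + 95\right) = 13 \left(-19 + 95\right) = 13 \cdot 76 = 988$)
$\frac{g}{J} + \frac{a{\left(-141 \right)}}{452} = \frac{7498}{988} + \frac{2 \left(-141\right)}{452} = 7498 \cdot \frac{1}{988} - \frac{141}{226} = \frac{3749}{494} - \frac{141}{226} = \frac{194405}{27911}$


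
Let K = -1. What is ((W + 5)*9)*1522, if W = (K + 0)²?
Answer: 82188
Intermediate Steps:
W = 1 (W = (-1 + 0)² = (-1)² = 1)
((W + 5)*9)*1522 = ((1 + 5)*9)*1522 = (6*9)*1522 = 54*1522 = 82188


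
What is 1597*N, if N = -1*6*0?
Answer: 0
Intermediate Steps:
N = 0 (N = -6*0 = 0)
1597*N = 1597*0 = 0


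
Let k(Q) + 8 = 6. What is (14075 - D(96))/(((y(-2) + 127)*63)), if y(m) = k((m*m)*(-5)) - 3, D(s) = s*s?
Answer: 4859/7686 ≈ 0.63219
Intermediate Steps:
D(s) = s**2
k(Q) = -2 (k(Q) = -8 + 6 = -2)
y(m) = -5 (y(m) = -2 - 3 = -5)
(14075 - D(96))/(((y(-2) + 127)*63)) = (14075 - 1*96**2)/(((-5 + 127)*63)) = (14075 - 1*9216)/((122*63)) = (14075 - 9216)/7686 = 4859*(1/7686) = 4859/7686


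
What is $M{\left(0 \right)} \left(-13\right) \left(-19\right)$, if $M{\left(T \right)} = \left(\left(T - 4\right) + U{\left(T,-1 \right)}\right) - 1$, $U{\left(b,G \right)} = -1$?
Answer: $-1482$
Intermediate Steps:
$M{\left(T \right)} = -6 + T$ ($M{\left(T \right)} = \left(\left(T - 4\right) - 1\right) - 1 = \left(\left(-4 + T\right) - 1\right) - 1 = \left(-5 + T\right) - 1 = -6 + T$)
$M{\left(0 \right)} \left(-13\right) \left(-19\right) = \left(-6 + 0\right) \left(-13\right) \left(-19\right) = \left(-6\right) \left(-13\right) \left(-19\right) = 78 \left(-19\right) = -1482$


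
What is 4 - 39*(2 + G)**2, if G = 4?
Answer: -1400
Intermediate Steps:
4 - 39*(2 + G)**2 = 4 - 39*(2 + 4)**2 = 4 - 39*6**2 = 4 - 39*36 = 4 - 1404 = -1400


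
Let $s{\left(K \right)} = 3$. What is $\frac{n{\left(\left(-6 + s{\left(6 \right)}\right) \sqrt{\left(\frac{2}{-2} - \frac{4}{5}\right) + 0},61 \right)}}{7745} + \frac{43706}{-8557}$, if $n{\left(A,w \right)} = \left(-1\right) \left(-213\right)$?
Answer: $- \frac{336680329}{66273965} \approx -5.0801$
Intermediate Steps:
$n{\left(A,w \right)} = 213$
$\frac{n{\left(\left(-6 + s{\left(6 \right)}\right) \sqrt{\left(\frac{2}{-2} - \frac{4}{5}\right) + 0},61 \right)}}{7745} + \frac{43706}{-8557} = \frac{213}{7745} + \frac{43706}{-8557} = 213 \cdot \frac{1}{7745} + 43706 \left(- \frac{1}{8557}\right) = \frac{213}{7745} - \frac{43706}{8557} = - \frac{336680329}{66273965}$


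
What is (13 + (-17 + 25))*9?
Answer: 189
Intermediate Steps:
(13 + (-17 + 25))*9 = (13 + 8)*9 = 21*9 = 189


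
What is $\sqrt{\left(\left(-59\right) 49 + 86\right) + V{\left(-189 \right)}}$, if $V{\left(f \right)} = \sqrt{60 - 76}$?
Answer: $\sqrt{-2805 + 4 i} \approx 0.0378 + 52.962 i$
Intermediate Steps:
$V{\left(f \right)} = 4 i$ ($V{\left(f \right)} = \sqrt{-16} = 4 i$)
$\sqrt{\left(\left(-59\right) 49 + 86\right) + V{\left(-189 \right)}} = \sqrt{\left(\left(-59\right) 49 + 86\right) + 4 i} = \sqrt{\left(-2891 + 86\right) + 4 i} = \sqrt{-2805 + 4 i}$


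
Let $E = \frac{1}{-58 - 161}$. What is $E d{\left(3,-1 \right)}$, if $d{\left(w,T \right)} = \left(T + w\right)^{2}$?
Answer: $- \frac{4}{219} \approx -0.018265$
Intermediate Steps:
$E = - \frac{1}{219}$ ($E = \frac{1}{-219} = - \frac{1}{219} \approx -0.0045662$)
$E d{\left(3,-1 \right)} = - \frac{\left(-1 + 3\right)^{2}}{219} = - \frac{2^{2}}{219} = \left(- \frac{1}{219}\right) 4 = - \frac{4}{219}$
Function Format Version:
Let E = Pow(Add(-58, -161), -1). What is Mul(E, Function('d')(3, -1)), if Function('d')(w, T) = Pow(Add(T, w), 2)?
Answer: Rational(-4, 219) ≈ -0.018265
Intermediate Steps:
E = Rational(-1, 219) (E = Pow(-219, -1) = Rational(-1, 219) ≈ -0.0045662)
Mul(E, Function('d')(3, -1)) = Mul(Rational(-1, 219), Pow(Add(-1, 3), 2)) = Mul(Rational(-1, 219), Pow(2, 2)) = Mul(Rational(-1, 219), 4) = Rational(-4, 219)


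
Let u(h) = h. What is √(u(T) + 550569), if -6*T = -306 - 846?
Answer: √550761 ≈ 742.13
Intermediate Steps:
T = 192 (T = -(-306 - 846)/6 = -⅙*(-1152) = 192)
√(u(T) + 550569) = √(192 + 550569) = √550761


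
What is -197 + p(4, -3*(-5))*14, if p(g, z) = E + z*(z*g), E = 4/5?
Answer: 62071/5 ≈ 12414.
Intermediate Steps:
E = ⅘ (E = 4*(⅕) = ⅘ ≈ 0.80000)
p(g, z) = ⅘ + g*z² (p(g, z) = ⅘ + z*(z*g) = ⅘ + z*(g*z) = ⅘ + g*z²)
-197 + p(4, -3*(-5))*14 = -197 + (⅘ + 4*(-3*(-5))²)*14 = -197 + (⅘ + 4*15²)*14 = -197 + (⅘ + 4*225)*14 = -197 + (⅘ + 900)*14 = -197 + (4504/5)*14 = -197 + 63056/5 = 62071/5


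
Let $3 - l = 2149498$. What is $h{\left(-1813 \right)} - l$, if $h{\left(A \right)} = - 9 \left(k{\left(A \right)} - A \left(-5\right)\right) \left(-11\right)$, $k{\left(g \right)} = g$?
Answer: $1072573$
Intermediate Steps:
$l = -2149495$ ($l = 3 - 2149498 = -2149495$)
$h{\left(A \right)} = 594 A$ ($h{\left(A \right)} = - 9 \left(A - A \left(-5\right)\right) \left(-11\right) = - 9 \left(A - - 5 A\right) \left(-11\right) = - 9 \left(A + 5 A\right) \left(-11\right) = - 9 \cdot 6 A \left(-11\right) = - 54 A \left(-11\right) = 594 A$)
$h{\left(-1813 \right)} - l = 594 \left(-1813\right) - -2149495 = -1076922 + 2149495 = 1072573$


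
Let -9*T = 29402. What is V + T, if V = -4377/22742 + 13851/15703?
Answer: -10497756032953/3214058634 ≈ -3266.2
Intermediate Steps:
T = -29402/9 (T = -⅑*29402 = -29402/9 ≈ -3266.9)
V = 246267411/357117626 (V = -4377*1/22742 + 13851*(1/15703) = -4377/22742 + 13851/15703 = 246267411/357117626 ≈ 0.68960)
V + T = 246267411/357117626 - 29402/9 = -10497756032953/3214058634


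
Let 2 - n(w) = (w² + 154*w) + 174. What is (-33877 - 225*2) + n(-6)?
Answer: -33611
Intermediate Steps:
n(w) = -172 - w² - 154*w (n(w) = 2 - ((w² + 154*w) + 174) = 2 - (174 + w² + 154*w) = 2 + (-174 - w² - 154*w) = -172 - w² - 154*w)
(-33877 - 225*2) + n(-6) = (-33877 - 225*2) + (-172 - 1*(-6)² - 154*(-6)) = (-33877 - 450) + (-172 - 1*36 + 924) = -34327 + (-172 - 36 + 924) = -34327 + 716 = -33611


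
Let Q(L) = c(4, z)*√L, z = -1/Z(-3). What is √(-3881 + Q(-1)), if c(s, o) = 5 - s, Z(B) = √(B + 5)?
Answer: √(-3881 + I) ≈ 0.00803 + 62.298*I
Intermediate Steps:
Z(B) = √(5 + B)
z = -√2/2 (z = -1/(√(5 - 3)) = -1/(√2) = -√2/2 ≈ -0.70711)
Q(L) = √L (Q(L) = (5 - 1*4)*√L = (5 - 4)*√L = 1*√L = √L)
√(-3881 + Q(-1)) = √(-3881 + √(-1)) = √(-3881 + I)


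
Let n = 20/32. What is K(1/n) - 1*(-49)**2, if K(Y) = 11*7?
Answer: -2324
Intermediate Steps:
n = 5/8 (n = 20*(1/32) = 5/8 ≈ 0.62500)
K(Y) = 77
K(1/n) - 1*(-49)**2 = 77 - 1*(-49)**2 = 77 - 1*2401 = 77 - 2401 = -2324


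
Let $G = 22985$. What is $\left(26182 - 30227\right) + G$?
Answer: $18940$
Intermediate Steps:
$\left(26182 - 30227\right) + G = \left(26182 - 30227\right) + 22985 = -4045 + 22985 = 18940$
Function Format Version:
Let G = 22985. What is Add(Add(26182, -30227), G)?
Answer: 18940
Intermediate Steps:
Add(Add(26182, -30227), G) = Add(Add(26182, -30227), 22985) = Add(-4045, 22985) = 18940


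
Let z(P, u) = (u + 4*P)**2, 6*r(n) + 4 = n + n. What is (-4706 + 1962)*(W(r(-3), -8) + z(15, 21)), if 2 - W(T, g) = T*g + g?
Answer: -53982712/3 ≈ -1.7994e+7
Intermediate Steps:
r(n) = -2/3 + n/3 (r(n) = -2/3 + (n + n)/6 = -2/3 + (2*n)/6 = -2/3 + n/3)
W(T, g) = 2 - g - T*g (W(T, g) = 2 - (T*g + g) = 2 - (g + T*g) = 2 + (-g - T*g) = 2 - g - T*g)
(-4706 + 1962)*(W(r(-3), -8) + z(15, 21)) = (-4706 + 1962)*((2 - 1*(-8) - 1*(-2/3 + (1/3)*(-3))*(-8)) + (21 + 4*15)**2) = -2744*((2 + 8 - 1*(-2/3 - 1)*(-8)) + (21 + 60)**2) = -2744*((2 + 8 - 1*(-5/3)*(-8)) + 81**2) = -2744*((2 + 8 - 40/3) + 6561) = -2744*(-10/3 + 6561) = -2744*19673/3 = -53982712/3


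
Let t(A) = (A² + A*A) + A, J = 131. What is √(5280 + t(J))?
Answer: √39733 ≈ 199.33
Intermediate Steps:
t(A) = A + 2*A² (t(A) = (A² + A²) + A = 2*A² + A = A + 2*A²)
√(5280 + t(J)) = √(5280 + 131*(1 + 2*131)) = √(5280 + 131*(1 + 262)) = √(5280 + 131*263) = √(5280 + 34453) = √39733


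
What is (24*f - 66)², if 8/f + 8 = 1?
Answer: 427716/49 ≈ 8728.9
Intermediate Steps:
f = -8/7 (f = 8/(-8 + 1) = 8/(-7) = 8*(-⅐) = -8/7 ≈ -1.1429)
(24*f - 66)² = (24*(-8/7) - 66)² = (-192/7 - 66)² = (-654/7)² = 427716/49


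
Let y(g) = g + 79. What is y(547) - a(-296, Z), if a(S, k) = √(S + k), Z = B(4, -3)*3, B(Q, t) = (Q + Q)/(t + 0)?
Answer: 626 - 4*I*√19 ≈ 626.0 - 17.436*I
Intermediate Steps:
y(g) = 79 + g
B(Q, t) = 2*Q/t (B(Q, t) = (2*Q)/t = 2*Q/t)
Z = -8 (Z = (2*4/(-3))*3 = (2*4*(-⅓))*3 = -8/3*3 = -8)
y(547) - a(-296, Z) = (79 + 547) - √(-296 - 8) = 626 - √(-304) = 626 - 4*I*√19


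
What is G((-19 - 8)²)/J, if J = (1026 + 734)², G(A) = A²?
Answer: 531441/3097600 ≈ 0.17157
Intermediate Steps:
J = 3097600 (J = 1760² = 3097600)
G((-19 - 8)²)/J = ((-19 - 8)²)²/3097600 = ((-27)²)²*(1/3097600) = 729²*(1/3097600) = 531441*(1/3097600) = 531441/3097600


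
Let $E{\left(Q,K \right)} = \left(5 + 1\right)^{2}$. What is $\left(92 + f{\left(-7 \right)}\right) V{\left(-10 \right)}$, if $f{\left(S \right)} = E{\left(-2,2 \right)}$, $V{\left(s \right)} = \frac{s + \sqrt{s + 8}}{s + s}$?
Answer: $64 - \frac{32 i \sqrt{2}}{5} \approx 64.0 - 9.051 i$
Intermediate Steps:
$V{\left(s \right)} = \frac{s + \sqrt{8 + s}}{2 s}$
$E{\left(Q,K \right)} = 36$ ($E{\left(Q,K \right)} = 6^{2} = 36$)
$f{\left(S \right)} = 36$
$\left(92 + f{\left(-7 \right)}\right) V{\left(-10 \right)} = \left(92 + 36\right) \frac{-10 + \sqrt{8 - 10}}{2 \left(-10\right)} = 128 \cdot \frac{1}{2} \left(- \frac{1}{10}\right) \left(-10 + \sqrt{-2}\right) = 128 \cdot \frac{1}{2} \left(- \frac{1}{10}\right) \left(-10 + i \sqrt{2}\right) = 128 \left(\frac{1}{2} - \frac{i \sqrt{2}}{20}\right) = 64 - \frac{32 i \sqrt{2}}{5}$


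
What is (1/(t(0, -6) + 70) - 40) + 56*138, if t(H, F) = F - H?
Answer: 492033/64 ≈ 7688.0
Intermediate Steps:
(1/(t(0, -6) + 70) - 40) + 56*138 = (1/((-6 - 1*0) + 70) - 40) + 56*138 = (1/((-6 + 0) + 70) - 40) + 7728 = (1/(-6 + 70) - 40) + 7728 = (1/64 - 40) + 7728 = -2559/64 + 7728 = 492033/64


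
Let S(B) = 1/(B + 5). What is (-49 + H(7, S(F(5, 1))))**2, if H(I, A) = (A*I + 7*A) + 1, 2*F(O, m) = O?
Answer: 478864/225 ≈ 2128.3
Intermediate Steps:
F(O, m) = O/2
S(B) = 1/(5 + B)
H(I, A) = 1 + 7*A + A*I (H(I, A) = (7*A + A*I) + 1 = 1 + 7*A + A*I)
(-49 + H(7, S(F(5, 1))))**2 = (-49 + (1 + 7/(5 + (1/2)*5) + 7/(5 + (1/2)*5)))**2 = (-49 + (1 + 7/(5 + 5/2) + 7/(5 + 5/2)))**2 = (-49 + (1 + 7/(15/2) + 7/(15/2)))**2 = (-49 + (1 + 7*(2/15) + (2/15)*7))**2 = (-49 + (1 + 14/15 + 14/15))**2 = (-49 + 43/15)**2 = (-692/15)**2 = 478864/225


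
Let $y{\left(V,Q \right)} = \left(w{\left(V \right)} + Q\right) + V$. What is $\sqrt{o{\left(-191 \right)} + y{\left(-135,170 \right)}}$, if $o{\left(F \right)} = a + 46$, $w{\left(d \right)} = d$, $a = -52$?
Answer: $i \sqrt{106} \approx 10.296 i$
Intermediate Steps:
$y{\left(V,Q \right)} = Q + 2 V$ ($y{\left(V,Q \right)} = \left(V + Q\right) + V = \left(Q + V\right) + V = Q + 2 V$)
$o{\left(F \right)} = -6$ ($o{\left(F \right)} = -52 + 46 = -6$)
$\sqrt{o{\left(-191 \right)} + y{\left(-135,170 \right)}} = \sqrt{-6 + \left(170 + 2 \left(-135\right)\right)} = \sqrt{-6 + \left(170 - 270\right)} = \sqrt{-6 - 100} = \sqrt{-106} = i \sqrt{106}$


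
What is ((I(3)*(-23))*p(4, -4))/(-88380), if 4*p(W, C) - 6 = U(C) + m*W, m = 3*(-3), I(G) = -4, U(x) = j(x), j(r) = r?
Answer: 391/44190 ≈ 0.0088482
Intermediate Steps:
U(x) = x
m = -9
p(W, C) = 3/2 - 9*W/4 + C/4 (p(W, C) = 3/2 + (C - 9*W)/4 = 3/2 + (-9*W/4 + C/4) = 3/2 - 9*W/4 + C/4)
((I(3)*(-23))*p(4, -4))/(-88380) = ((-4*(-23))*(3/2 - 9/4*4 + (¼)*(-4)))/(-88380) = (92*(3/2 - 9 - 1))*(-1/88380) = (92*(-17/2))*(-1/88380) = -782*(-1/88380) = 391/44190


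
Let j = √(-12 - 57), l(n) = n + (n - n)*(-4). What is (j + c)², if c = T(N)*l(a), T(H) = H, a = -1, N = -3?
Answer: (3 + I*√69)² ≈ -60.0 + 49.84*I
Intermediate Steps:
l(n) = n (l(n) = n + 0*(-4) = n + 0 = n)
j = I*√69 (j = √(-69) = I*√69 ≈ 8.3066*I)
c = 3 (c = -3*(-1) = 3)
(j + c)² = (I*√69 + 3)² = (3 + I*√69)²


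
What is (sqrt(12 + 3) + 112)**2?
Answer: (112 + sqrt(15))**2 ≈ 13427.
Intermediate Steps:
(sqrt(12 + 3) + 112)**2 = (sqrt(15) + 112)**2 = (112 + sqrt(15))**2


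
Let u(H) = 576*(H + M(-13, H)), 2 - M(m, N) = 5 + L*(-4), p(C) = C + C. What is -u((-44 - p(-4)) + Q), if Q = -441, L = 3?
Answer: 269568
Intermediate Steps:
p(C) = 2*C
M(m, N) = 9 (M(m, N) = 2 - (5 + 3*(-4)) = 2 - (5 - 12) = 2 - 1*(-7) = 2 + 7 = 9)
u(H) = 5184 + 576*H (u(H) = 576*(H + 9) = 576*(9 + H) = 5184 + 576*H)
-u((-44 - p(-4)) + Q) = -(5184 + 576*((-44 - 2*(-4)) - 441)) = -(5184 + 576*((-44 - 1*(-8)) - 441)) = -(5184 + 576*((-44 + 8) - 441)) = -(5184 + 576*(-36 - 441)) = -(5184 + 576*(-477)) = -(5184 - 274752) = -1*(-269568) = 269568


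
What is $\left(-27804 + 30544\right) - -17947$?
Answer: $20687$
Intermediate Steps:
$\left(-27804 + 30544\right) - -17947 = 2740 + 17947 = 20687$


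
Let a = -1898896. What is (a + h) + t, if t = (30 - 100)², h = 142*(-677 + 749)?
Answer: -1883772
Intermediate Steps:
h = 10224 (h = 142*72 = 10224)
t = 4900 (t = (-70)² = 4900)
(a + h) + t = (-1898896 + 10224) + 4900 = -1888672 + 4900 = -1883772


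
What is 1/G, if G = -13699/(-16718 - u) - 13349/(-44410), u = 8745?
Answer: 1130811830/948278177 ≈ 1.1925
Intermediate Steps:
G = 948278177/1130811830 (G = -13699/(-16718 - 1*8745) - 13349/(-44410) = -13699/(-16718 - 8745) - 13349*(-1/44410) = -13699/(-25463) + 13349/44410 = -13699*(-1/25463) + 13349/44410 = 13699/25463 + 13349/44410 = 948278177/1130811830 ≈ 0.83858)
1/G = 1/(948278177/1130811830) = 1130811830/948278177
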